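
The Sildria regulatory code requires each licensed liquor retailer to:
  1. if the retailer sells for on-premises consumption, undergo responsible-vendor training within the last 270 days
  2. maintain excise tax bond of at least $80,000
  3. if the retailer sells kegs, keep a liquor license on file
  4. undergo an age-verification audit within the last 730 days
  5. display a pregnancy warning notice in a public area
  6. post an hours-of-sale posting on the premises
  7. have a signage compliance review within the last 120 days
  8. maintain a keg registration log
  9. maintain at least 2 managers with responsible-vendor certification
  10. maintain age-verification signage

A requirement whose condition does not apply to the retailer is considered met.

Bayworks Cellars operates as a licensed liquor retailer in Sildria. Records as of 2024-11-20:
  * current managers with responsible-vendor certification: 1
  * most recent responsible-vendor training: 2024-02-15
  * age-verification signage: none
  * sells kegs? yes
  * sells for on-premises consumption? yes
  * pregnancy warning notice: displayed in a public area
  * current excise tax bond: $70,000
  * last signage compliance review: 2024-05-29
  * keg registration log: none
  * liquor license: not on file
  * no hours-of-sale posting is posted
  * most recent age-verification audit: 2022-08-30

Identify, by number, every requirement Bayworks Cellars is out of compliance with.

1. condition 'sells for on-premises consumption' holds; responsible-vendor training 279 days ago vs limit 270 → not met
2. excise tax bond $70,000 < $80,000 → not met
3. condition 'sells kegs' holds; liquor license absent → not met
4. age-verification audit 813 days ago vs limit 730 → not met
5. pregnancy warning notice present → met
6. hours-of-sale posting absent → not met
7. signage compliance review 175 days ago vs limit 120 → not met
8. keg registration log absent → not met
9. managers with responsible-vendor certification 1 < 2 → not met
10. age-verification signage absent → not met
Not met: 1, 2, 3, 4, 6, 7, 8, 9, 10

1, 2, 3, 4, 6, 7, 8, 9, 10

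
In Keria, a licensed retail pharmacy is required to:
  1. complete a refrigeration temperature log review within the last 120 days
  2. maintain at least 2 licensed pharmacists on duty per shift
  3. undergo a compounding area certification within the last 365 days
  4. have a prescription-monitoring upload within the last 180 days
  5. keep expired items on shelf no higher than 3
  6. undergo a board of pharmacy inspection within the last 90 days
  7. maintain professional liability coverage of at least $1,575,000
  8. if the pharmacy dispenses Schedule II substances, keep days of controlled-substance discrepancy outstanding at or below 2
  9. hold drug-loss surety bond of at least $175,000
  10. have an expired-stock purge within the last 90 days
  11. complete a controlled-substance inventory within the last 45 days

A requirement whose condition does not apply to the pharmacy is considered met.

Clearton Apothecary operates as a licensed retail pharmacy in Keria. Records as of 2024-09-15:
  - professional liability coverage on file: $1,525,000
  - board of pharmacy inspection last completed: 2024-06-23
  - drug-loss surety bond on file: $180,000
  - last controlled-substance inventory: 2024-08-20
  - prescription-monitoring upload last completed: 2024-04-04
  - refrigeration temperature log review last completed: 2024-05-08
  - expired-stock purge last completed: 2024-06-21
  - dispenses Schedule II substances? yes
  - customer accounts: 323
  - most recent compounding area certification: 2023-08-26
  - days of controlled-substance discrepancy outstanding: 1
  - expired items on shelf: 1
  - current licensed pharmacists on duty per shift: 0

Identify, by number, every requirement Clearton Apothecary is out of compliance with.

1. refrigeration temperature log review 130 days ago vs limit 120 → not met
2. licensed pharmacists on duty per shift 0 < 2 → not met
3. compounding area certification 386 days ago vs limit 365 → not met
4. prescription-monitoring upload 164 days ago vs limit 180 → met
5. expired items on shelf 1 ≤ 3 → met
6. board of pharmacy inspection 84 days ago vs limit 90 → met
7. professional liability coverage $1,525,000 < $1,575,000 → not met
8. condition 'dispenses Schedule II substances' holds; days of controlled-substance discrepancy outstanding 1 ≤ 2 → met
9. drug-loss surety bond $180,000 ≥ $175,000 → met
10. expired-stock purge 86 days ago vs limit 90 → met
11. controlled-substance inventory 26 days ago vs limit 45 → met
Not met: 1, 2, 3, 7

1, 2, 3, 7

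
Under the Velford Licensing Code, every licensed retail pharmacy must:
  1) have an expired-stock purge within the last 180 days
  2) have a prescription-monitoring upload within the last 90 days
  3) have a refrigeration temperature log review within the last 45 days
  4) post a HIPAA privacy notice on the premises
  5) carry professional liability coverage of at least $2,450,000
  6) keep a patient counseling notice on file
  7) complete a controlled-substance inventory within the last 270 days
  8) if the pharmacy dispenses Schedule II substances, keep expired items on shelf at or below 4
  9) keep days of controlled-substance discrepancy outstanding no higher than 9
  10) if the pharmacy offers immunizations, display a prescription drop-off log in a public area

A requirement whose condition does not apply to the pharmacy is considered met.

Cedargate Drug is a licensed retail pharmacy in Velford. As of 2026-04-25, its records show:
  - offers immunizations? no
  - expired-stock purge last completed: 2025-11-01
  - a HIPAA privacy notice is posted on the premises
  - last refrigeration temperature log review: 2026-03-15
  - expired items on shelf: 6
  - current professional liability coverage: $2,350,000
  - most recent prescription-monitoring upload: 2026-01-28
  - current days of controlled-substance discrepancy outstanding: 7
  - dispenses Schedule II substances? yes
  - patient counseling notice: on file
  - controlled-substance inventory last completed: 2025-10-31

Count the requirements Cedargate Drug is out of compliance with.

1. expired-stock purge 175 days ago vs limit 180 → met
2. prescription-monitoring upload 87 days ago vs limit 90 → met
3. refrigeration temperature log review 41 days ago vs limit 45 → met
4. HIPAA privacy notice present → met
5. professional liability coverage $2,350,000 < $2,450,000 → not met
6. patient counseling notice present → met
7. controlled-substance inventory 176 days ago vs limit 270 → met
8. condition 'dispenses Schedule II substances' holds; expired items on shelf 6 > 4 → not met
9. days of controlled-substance discrepancy outstanding 7 ≤ 9 → met
10. condition 'offers immunizations' does not hold → requirement n/a → met
Not met: 2 of 10

2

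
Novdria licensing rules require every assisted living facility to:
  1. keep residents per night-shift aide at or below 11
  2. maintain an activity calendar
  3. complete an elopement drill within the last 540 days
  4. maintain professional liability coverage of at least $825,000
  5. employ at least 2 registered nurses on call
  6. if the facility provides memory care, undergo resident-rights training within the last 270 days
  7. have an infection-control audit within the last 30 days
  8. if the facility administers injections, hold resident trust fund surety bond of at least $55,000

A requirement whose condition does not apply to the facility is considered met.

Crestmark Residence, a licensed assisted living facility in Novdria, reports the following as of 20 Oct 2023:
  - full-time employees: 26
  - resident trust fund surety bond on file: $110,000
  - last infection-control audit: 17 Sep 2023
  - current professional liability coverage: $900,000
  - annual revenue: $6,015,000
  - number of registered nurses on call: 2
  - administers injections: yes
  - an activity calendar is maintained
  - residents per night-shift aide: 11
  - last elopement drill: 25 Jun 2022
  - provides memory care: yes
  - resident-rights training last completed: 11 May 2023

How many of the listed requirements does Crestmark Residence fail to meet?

1

1. residents per night-shift aide 11 ≤ 11 → met
2. activity calendar present → met
3. elopement drill 482 days ago vs limit 540 → met
4. professional liability coverage $900,000 ≥ $825,000 → met
5. registered nurses on call 2 ≥ 2 → met
6. condition 'provides memory care' holds; resident-rights training 162 days ago vs limit 270 → met
7. infection-control audit 33 days ago vs limit 30 → not met
8. condition 'administers injections' holds; resident trust fund surety bond $110,000 ≥ $55,000 → met
Not met: 1 of 8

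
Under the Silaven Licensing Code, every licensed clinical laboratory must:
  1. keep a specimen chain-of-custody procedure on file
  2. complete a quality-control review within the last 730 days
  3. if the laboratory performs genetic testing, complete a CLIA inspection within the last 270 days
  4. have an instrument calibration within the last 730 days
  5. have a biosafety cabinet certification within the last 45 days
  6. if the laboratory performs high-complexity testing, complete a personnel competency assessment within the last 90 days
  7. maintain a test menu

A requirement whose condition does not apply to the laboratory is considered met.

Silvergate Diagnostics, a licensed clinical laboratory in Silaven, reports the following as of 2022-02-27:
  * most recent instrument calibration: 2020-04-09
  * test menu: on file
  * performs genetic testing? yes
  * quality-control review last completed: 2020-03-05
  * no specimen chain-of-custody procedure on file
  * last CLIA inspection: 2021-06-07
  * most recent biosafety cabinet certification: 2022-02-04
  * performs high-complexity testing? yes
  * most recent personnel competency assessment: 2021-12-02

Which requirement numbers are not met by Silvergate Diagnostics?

1

1. specimen chain-of-custody procedure absent → not met
2. quality-control review 724 days ago vs limit 730 → met
3. condition 'performs genetic testing' holds; CLIA inspection 265 days ago vs limit 270 → met
4. instrument calibration 689 days ago vs limit 730 → met
5. biosafety cabinet certification 23 days ago vs limit 45 → met
6. condition 'performs high-complexity testing' holds; personnel competency assessment 87 days ago vs limit 90 → met
7. test menu present → met
Not met: 1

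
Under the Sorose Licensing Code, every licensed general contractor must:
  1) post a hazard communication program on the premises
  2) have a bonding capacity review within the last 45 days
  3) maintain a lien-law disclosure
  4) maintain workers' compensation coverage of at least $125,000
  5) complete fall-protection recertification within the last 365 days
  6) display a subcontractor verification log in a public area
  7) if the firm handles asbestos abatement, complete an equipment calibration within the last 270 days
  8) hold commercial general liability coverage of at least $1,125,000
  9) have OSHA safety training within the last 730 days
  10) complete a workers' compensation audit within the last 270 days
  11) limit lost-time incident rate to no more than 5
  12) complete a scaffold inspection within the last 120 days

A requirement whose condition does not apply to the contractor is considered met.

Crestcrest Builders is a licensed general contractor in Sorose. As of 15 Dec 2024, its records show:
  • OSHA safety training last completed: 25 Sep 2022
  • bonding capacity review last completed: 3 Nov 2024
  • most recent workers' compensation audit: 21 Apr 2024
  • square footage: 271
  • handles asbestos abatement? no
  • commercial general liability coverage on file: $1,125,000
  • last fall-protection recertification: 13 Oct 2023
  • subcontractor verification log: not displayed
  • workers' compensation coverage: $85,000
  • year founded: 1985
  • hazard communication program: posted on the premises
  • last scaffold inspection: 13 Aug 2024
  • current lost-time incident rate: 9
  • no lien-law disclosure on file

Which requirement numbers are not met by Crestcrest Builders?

3, 4, 5, 6, 9, 11, 12

1. hazard communication program present → met
2. bonding capacity review 42 days ago vs limit 45 → met
3. lien-law disclosure absent → not met
4. workers' compensation coverage $85,000 < $125,000 → not met
5. fall-protection recertification 429 days ago vs limit 365 → not met
6. subcontractor verification log absent → not met
7. condition 'handles asbestos abatement' does not hold → requirement n/a → met
8. commercial general liability coverage $1,125,000 ≥ $1,125,000 → met
9. OSHA safety training 812 days ago vs limit 730 → not met
10. workers' compensation audit 238 days ago vs limit 270 → met
11. lost-time incident rate 9 > 5 → not met
12. scaffold inspection 124 days ago vs limit 120 → not met
Not met: 3, 4, 5, 6, 9, 11, 12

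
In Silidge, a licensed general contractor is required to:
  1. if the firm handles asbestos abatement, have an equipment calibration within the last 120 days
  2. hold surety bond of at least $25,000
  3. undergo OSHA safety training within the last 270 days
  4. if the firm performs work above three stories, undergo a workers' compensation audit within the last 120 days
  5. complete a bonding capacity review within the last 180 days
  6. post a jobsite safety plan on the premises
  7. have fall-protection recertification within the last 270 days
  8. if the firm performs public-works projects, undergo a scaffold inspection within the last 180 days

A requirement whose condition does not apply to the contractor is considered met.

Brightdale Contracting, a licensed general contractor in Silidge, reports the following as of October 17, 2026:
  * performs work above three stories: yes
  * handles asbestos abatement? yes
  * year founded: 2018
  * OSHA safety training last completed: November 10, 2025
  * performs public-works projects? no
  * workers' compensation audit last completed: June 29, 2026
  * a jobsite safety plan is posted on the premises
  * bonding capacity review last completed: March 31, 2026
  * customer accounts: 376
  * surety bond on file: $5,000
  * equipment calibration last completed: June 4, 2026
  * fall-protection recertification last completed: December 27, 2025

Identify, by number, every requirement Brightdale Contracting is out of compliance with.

1, 2, 3, 5, 7

1. condition 'handles asbestos abatement' holds; equipment calibration 135 days ago vs limit 120 → not met
2. surety bond $5,000 < $25,000 → not met
3. OSHA safety training 341 days ago vs limit 270 → not met
4. condition 'performs work above three stories' holds; workers' compensation audit 110 days ago vs limit 120 → met
5. bonding capacity review 200 days ago vs limit 180 → not met
6. jobsite safety plan present → met
7. fall-protection recertification 294 days ago vs limit 270 → not met
8. condition 'performs public-works projects' does not hold → requirement n/a → met
Not met: 1, 2, 3, 5, 7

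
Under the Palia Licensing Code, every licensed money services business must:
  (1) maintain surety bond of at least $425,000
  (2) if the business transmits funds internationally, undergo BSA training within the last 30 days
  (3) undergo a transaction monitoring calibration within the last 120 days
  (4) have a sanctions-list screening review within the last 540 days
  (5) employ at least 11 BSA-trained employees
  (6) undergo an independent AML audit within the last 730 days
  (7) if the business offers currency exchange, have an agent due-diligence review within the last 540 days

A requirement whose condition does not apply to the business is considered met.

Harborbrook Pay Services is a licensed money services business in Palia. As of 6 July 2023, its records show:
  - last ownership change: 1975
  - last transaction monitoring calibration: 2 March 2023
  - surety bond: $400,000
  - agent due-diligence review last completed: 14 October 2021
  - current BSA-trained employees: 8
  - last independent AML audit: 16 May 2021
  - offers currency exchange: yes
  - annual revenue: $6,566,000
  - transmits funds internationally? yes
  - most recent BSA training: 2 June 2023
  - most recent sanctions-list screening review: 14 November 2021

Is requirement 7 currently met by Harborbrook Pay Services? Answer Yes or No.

7. condition 'offers currency exchange' holds; agent due-diligence review 630 days ago vs limit 540 → not met

No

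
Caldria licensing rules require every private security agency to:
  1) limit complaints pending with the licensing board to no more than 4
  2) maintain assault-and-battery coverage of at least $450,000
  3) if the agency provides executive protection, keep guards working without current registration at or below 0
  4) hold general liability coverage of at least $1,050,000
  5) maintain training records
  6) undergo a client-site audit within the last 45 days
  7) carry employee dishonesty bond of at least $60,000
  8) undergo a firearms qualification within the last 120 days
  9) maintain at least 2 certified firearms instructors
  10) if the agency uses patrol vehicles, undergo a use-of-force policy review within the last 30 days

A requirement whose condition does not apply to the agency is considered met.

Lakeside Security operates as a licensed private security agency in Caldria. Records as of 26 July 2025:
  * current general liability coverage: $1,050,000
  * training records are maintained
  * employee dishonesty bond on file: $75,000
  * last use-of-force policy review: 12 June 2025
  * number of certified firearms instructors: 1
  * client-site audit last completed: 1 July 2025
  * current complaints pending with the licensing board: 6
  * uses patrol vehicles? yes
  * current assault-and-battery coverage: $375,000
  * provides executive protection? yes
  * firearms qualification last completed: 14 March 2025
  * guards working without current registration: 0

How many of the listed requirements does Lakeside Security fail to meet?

1. complaints pending with the licensing board 6 > 4 → not met
2. assault-and-battery coverage $375,000 < $450,000 → not met
3. condition 'provides executive protection' holds; guards working without current registration 0 ≤ 0 → met
4. general liability coverage $1,050,000 ≥ $1,050,000 → met
5. training records present → met
6. client-site audit 25 days ago vs limit 45 → met
7. employee dishonesty bond $75,000 ≥ $60,000 → met
8. firearms qualification 134 days ago vs limit 120 → not met
9. certified firearms instructors 1 < 2 → not met
10. condition 'uses patrol vehicles' holds; use-of-force policy review 44 days ago vs limit 30 → not met
Not met: 5 of 10

5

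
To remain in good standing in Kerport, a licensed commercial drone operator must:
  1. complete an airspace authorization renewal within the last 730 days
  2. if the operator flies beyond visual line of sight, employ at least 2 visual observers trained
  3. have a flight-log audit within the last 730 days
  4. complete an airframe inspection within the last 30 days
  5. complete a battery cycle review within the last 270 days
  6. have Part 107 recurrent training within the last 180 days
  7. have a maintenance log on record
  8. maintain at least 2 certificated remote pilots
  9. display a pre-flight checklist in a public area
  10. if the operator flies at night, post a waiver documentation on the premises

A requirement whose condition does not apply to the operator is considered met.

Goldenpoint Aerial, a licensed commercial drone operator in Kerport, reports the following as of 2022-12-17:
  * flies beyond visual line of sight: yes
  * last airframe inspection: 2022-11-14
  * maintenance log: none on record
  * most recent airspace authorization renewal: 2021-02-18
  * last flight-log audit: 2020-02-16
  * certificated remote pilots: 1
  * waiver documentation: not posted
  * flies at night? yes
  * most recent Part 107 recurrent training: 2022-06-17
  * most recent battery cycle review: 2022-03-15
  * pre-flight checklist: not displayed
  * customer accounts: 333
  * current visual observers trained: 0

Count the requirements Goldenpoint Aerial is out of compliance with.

1. airspace authorization renewal 667 days ago vs limit 730 → met
2. condition 'flies beyond visual line of sight' holds; visual observers trained 0 < 2 → not met
3. flight-log audit 1035 days ago vs limit 730 → not met
4. airframe inspection 33 days ago vs limit 30 → not met
5. battery cycle review 277 days ago vs limit 270 → not met
6. Part 107 recurrent training 183 days ago vs limit 180 → not met
7. maintenance log absent → not met
8. certificated remote pilots 1 < 2 → not met
9. pre-flight checklist absent → not met
10. condition 'flies at night' holds; waiver documentation absent → not met
Not met: 9 of 10

9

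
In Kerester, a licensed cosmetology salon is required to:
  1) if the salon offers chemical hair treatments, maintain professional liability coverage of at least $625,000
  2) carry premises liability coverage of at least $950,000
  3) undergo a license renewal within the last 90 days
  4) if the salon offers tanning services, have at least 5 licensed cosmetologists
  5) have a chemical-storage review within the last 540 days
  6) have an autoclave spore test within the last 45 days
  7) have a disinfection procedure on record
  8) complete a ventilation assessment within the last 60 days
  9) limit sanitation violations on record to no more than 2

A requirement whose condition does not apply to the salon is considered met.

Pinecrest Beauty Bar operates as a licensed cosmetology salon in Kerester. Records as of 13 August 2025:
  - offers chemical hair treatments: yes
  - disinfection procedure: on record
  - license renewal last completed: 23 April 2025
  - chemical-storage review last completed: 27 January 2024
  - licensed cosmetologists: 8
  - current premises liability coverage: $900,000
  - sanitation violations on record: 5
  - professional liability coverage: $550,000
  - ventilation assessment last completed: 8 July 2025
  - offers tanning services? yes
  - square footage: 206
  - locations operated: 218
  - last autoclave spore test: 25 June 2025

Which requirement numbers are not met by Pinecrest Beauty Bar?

1, 2, 3, 5, 6, 9

1. condition 'offers chemical hair treatments' holds; professional liability coverage $550,000 < $625,000 → not met
2. premises liability coverage $900,000 < $950,000 → not met
3. license renewal 112 days ago vs limit 90 → not met
4. condition 'offers tanning services' holds; licensed cosmetologists 8 ≥ 5 → met
5. chemical-storage review 564 days ago vs limit 540 → not met
6. autoclave spore test 49 days ago vs limit 45 → not met
7. disinfection procedure present → met
8. ventilation assessment 36 days ago vs limit 60 → met
9. sanitation violations on record 5 > 2 → not met
Not met: 1, 2, 3, 5, 6, 9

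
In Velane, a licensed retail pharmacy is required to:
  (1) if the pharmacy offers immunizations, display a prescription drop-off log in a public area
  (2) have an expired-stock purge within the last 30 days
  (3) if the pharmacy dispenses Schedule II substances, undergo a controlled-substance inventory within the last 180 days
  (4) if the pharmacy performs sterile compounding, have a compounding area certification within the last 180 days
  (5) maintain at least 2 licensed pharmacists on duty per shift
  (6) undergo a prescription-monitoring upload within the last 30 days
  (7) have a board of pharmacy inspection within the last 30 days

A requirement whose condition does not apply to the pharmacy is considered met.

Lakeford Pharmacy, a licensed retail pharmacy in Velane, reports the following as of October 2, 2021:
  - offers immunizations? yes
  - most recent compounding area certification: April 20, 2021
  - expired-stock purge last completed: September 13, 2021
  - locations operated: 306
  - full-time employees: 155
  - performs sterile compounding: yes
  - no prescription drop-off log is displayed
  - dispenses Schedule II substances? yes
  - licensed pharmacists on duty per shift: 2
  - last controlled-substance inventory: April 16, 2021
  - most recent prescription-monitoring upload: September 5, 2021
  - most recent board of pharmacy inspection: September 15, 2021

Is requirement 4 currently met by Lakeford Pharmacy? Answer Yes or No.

4. condition 'performs sterile compounding' holds; compounding area certification 165 days ago vs limit 180 → met

Yes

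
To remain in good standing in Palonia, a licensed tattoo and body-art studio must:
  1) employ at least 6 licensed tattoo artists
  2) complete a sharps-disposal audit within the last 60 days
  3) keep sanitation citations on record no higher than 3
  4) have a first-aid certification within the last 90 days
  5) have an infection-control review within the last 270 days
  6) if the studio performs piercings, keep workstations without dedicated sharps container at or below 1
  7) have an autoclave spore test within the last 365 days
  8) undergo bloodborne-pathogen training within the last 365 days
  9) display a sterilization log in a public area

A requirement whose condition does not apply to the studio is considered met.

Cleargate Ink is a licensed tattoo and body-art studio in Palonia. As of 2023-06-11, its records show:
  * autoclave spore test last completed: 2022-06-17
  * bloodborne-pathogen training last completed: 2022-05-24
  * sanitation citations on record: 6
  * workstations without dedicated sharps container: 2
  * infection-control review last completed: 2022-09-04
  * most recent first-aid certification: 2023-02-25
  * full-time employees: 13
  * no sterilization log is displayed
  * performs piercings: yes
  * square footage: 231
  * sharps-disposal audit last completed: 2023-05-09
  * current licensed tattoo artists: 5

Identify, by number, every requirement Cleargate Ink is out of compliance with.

1, 3, 4, 5, 6, 8, 9

1. licensed tattoo artists 5 < 6 → not met
2. sharps-disposal audit 33 days ago vs limit 60 → met
3. sanitation citations on record 6 > 3 → not met
4. first-aid certification 106 days ago vs limit 90 → not met
5. infection-control review 280 days ago vs limit 270 → not met
6. condition 'performs piercings' holds; workstations without dedicated sharps container 2 > 1 → not met
7. autoclave spore test 359 days ago vs limit 365 → met
8. bloodborne-pathogen training 383 days ago vs limit 365 → not met
9. sterilization log absent → not met
Not met: 1, 3, 4, 5, 6, 8, 9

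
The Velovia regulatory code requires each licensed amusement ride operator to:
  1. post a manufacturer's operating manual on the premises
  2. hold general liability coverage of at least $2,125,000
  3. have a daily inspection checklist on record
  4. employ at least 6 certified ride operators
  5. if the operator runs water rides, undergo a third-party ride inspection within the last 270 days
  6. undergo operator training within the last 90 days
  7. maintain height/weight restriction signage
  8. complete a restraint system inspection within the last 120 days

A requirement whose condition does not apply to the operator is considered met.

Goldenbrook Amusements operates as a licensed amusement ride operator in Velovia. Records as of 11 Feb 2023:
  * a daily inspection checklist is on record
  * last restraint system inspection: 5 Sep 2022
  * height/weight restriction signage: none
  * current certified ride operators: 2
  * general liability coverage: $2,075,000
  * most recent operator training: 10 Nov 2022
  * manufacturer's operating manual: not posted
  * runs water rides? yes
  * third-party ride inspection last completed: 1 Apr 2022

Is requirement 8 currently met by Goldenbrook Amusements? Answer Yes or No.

No

8. restraint system inspection 159 days ago vs limit 120 → not met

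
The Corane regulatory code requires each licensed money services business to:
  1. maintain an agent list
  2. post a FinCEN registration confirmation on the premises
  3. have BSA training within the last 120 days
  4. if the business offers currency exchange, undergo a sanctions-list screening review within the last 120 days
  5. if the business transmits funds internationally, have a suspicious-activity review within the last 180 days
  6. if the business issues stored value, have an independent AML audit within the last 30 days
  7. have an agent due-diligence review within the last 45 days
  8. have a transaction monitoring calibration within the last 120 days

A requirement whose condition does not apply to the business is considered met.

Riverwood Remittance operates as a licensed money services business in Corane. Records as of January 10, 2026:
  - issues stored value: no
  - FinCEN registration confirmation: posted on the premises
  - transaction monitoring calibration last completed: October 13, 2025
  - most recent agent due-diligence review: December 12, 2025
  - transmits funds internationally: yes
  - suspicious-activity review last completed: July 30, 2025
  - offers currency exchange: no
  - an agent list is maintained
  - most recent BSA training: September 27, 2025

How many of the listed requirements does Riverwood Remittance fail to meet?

0

1. agent list present → met
2. FinCEN registration confirmation present → met
3. BSA training 105 days ago vs limit 120 → met
4. condition 'offers currency exchange' does not hold → requirement n/a → met
5. condition 'transmits funds internationally' holds; suspicious-activity review 164 days ago vs limit 180 → met
6. condition 'issues stored value' does not hold → requirement n/a → met
7. agent due-diligence review 29 days ago vs limit 45 → met
8. transaction monitoring calibration 89 days ago vs limit 120 → met
Not met: 0 of 8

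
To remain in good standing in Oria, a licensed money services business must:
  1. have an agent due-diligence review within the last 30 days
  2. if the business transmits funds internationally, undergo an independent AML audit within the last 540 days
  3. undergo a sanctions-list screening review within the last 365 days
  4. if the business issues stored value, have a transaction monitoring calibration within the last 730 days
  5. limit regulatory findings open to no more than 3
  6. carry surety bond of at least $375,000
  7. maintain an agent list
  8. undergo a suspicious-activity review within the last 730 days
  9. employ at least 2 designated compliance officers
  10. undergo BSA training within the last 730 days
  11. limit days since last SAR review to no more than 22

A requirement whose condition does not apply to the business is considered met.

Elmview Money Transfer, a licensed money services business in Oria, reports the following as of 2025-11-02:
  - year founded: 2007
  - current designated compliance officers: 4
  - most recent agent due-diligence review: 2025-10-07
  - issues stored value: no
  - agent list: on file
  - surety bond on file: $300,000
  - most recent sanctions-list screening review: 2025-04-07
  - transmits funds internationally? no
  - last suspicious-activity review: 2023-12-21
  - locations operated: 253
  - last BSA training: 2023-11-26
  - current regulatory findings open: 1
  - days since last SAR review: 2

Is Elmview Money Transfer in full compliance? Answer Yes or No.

1. agent due-diligence review 26 days ago vs limit 30 → met
2. condition 'transmits funds internationally' does not hold → requirement n/a → met
3. sanctions-list screening review 209 days ago vs limit 365 → met
4. condition 'issues stored value' does not hold → requirement n/a → met
5. regulatory findings open 1 ≤ 3 → met
6. surety bond $300,000 < $375,000 → not met
7. agent list present → met
8. suspicious-activity review 682 days ago vs limit 730 → met
9. designated compliance officers 4 ≥ 2 → met
10. BSA training 707 days ago vs limit 730 → met
11. days since last SAR review 2 ≤ 22 → met
Not met: 6

No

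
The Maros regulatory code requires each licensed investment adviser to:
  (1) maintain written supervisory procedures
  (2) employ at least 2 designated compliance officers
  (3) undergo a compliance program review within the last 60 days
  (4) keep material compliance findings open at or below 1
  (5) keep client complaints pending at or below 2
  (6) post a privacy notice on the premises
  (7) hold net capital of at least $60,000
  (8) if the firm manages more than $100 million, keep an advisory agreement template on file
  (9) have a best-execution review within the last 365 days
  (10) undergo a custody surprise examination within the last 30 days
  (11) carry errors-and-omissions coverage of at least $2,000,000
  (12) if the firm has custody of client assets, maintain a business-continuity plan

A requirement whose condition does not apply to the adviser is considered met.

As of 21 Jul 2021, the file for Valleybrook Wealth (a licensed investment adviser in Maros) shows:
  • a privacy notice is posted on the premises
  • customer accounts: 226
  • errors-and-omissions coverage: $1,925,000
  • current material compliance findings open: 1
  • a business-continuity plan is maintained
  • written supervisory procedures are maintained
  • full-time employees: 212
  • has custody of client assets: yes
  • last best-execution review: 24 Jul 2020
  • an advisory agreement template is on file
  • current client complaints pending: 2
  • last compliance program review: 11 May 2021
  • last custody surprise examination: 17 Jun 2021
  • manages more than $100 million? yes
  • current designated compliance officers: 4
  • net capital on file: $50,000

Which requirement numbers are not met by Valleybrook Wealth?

1. written supervisory procedures present → met
2. designated compliance officers 4 ≥ 2 → met
3. compliance program review 71 days ago vs limit 60 → not met
4. material compliance findings open 1 ≤ 1 → met
5. client complaints pending 2 ≤ 2 → met
6. privacy notice present → met
7. net capital $50,000 < $60,000 → not met
8. condition 'manages more than $100 million' holds; advisory agreement template present → met
9. best-execution review 362 days ago vs limit 365 → met
10. custody surprise examination 34 days ago vs limit 30 → not met
11. errors-and-omissions coverage $1,925,000 < $2,000,000 → not met
12. condition 'has custody of client assets' holds; business-continuity plan present → met
Not met: 3, 7, 10, 11

3, 7, 10, 11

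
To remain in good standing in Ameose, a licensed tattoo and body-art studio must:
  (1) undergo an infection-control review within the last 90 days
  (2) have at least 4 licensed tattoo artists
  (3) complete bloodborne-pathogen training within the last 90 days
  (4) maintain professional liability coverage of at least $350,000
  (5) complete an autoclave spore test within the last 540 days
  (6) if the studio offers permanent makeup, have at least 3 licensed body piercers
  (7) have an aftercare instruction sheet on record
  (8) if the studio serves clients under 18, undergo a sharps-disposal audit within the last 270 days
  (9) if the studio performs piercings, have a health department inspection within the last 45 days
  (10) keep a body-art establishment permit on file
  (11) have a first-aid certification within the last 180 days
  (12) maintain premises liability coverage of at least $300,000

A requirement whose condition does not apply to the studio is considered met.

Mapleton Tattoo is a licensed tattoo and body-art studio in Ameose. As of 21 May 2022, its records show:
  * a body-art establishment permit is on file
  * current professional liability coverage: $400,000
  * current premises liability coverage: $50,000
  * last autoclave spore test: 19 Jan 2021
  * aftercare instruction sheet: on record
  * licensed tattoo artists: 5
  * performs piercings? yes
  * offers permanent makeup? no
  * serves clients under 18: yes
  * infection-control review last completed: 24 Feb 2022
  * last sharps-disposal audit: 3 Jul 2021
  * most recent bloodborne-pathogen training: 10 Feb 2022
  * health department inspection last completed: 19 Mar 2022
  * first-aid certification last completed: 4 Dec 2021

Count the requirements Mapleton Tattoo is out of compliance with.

4

1. infection-control review 86 days ago vs limit 90 → met
2. licensed tattoo artists 5 ≥ 4 → met
3. bloodborne-pathogen training 100 days ago vs limit 90 → not met
4. professional liability coverage $400,000 ≥ $350,000 → met
5. autoclave spore test 487 days ago vs limit 540 → met
6. condition 'offers permanent makeup' does not hold → requirement n/a → met
7. aftercare instruction sheet present → met
8. condition 'serves clients under 18' holds; sharps-disposal audit 322 days ago vs limit 270 → not met
9. condition 'performs piercings' holds; health department inspection 63 days ago vs limit 45 → not met
10. body-art establishment permit present → met
11. first-aid certification 168 days ago vs limit 180 → met
12. premises liability coverage $50,000 < $300,000 → not met
Not met: 4 of 12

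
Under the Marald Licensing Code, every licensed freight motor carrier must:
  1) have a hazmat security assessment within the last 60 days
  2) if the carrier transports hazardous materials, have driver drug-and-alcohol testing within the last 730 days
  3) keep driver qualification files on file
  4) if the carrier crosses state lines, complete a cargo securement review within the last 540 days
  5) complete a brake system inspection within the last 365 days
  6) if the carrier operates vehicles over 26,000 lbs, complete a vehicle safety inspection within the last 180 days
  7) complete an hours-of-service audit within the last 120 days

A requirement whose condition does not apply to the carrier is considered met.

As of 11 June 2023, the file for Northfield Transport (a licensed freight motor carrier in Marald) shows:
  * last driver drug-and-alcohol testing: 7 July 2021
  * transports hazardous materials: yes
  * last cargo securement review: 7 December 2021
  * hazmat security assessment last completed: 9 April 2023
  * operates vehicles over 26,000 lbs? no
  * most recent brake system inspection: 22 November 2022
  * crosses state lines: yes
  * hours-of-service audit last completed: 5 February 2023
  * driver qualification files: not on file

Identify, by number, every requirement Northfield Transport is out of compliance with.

1, 3, 4, 7

1. hazmat security assessment 63 days ago vs limit 60 → not met
2. condition 'transports hazardous materials' holds; driver drug-and-alcohol testing 704 days ago vs limit 730 → met
3. driver qualification files absent → not met
4. condition 'crosses state lines' holds; cargo securement review 551 days ago vs limit 540 → not met
5. brake system inspection 201 days ago vs limit 365 → met
6. condition 'operates vehicles over 26,000 lbs' does not hold → requirement n/a → met
7. hours-of-service audit 126 days ago vs limit 120 → not met
Not met: 1, 3, 4, 7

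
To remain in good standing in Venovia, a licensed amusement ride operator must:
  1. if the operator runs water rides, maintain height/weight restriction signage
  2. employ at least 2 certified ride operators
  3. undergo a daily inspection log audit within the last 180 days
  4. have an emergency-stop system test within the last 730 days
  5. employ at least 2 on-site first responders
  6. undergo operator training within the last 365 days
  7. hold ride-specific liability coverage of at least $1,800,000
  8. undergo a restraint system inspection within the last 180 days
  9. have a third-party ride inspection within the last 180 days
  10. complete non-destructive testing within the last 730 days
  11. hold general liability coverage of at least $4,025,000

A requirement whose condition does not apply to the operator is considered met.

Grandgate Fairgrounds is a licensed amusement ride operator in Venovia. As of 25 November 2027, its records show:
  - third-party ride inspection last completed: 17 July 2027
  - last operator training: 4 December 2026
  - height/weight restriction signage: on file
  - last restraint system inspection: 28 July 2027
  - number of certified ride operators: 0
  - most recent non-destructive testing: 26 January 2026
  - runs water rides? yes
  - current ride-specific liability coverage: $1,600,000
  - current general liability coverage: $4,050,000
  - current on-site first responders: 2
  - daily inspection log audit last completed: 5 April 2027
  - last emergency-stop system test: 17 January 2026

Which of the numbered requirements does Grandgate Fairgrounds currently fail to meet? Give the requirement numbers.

2, 3, 7

1. condition 'runs water rides' holds; height/weight restriction signage present → met
2. certified ride operators 0 < 2 → not met
3. daily inspection log audit 234 days ago vs limit 180 → not met
4. emergency-stop system test 677 days ago vs limit 730 → met
5. on-site first responders 2 ≥ 2 → met
6. operator training 356 days ago vs limit 365 → met
7. ride-specific liability coverage $1,600,000 < $1,800,000 → not met
8. restraint system inspection 120 days ago vs limit 180 → met
9. third-party ride inspection 131 days ago vs limit 180 → met
10. non-destructive testing 668 days ago vs limit 730 → met
11. general liability coverage $4,050,000 ≥ $4,025,000 → met
Not met: 2, 3, 7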